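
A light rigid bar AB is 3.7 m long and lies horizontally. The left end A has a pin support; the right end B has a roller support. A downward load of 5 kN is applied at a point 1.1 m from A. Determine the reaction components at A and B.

A_x = 0, A_y = 3.514 kN, B_y = 1.486 kN

ΣM about A: B_y·3.7 − 5·1.1 = 0 → B_y = 5.5/3.7 = 1.48649 ≈ 1.486 kN.
ΣF_y = 0: A_y + 1.48649 − 5 = 0 → A_y = 3.514 kN.
ΣF_x = 0: no horizontal applied forces, so A_x = 0.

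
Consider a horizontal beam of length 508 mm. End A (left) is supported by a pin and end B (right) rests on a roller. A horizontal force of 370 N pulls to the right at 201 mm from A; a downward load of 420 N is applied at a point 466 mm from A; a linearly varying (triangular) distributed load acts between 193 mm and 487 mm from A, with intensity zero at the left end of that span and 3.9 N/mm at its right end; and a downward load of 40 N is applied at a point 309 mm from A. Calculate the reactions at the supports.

Resultant of the triangular load: ½ × 3.9 × 294 = 573.3 N, acting at 389 mm from A (one-third of the span from the peak).
ΣM about A: B_y·508 − 420·466 − (½·3.9·294)·389 − 40·309 = 0 → B_y = 431093.7/508 = 848.61 ≈ 848.6 N.
ΣF_y = 0: A_y + 848.61 − 420 − ½·3.9·294 − 40 = 0 → A_y = 184.7 N.
ΣF_x = 0: A_x + 370 = 0 → A_x = -370.0 N.

A_x = -370.0 N, A_y = 184.7 N, B_y = 848.6 N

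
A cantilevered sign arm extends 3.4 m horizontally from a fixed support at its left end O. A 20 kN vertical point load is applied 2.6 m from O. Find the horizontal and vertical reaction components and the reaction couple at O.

O_x = 0, O_y = 20.00 kN, M_O = 52.00 kN·m

ΣF_x = 0: O_x = 0.
ΣF_y = 0: O_y − 20 = 0 → O_y = 20.00 kN.
ΣM about O: M_O − 20·2.6 = 0 → M_O = 52.00 kN·m.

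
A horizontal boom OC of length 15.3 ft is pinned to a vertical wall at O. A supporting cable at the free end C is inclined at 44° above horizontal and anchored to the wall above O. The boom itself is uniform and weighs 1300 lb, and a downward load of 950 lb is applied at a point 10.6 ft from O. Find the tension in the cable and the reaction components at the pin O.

T = 1883 lb, O_x = 1355 lb, O_y = 941.8 lb

ΣM about O: T·sin44°·15.3 − 1300·7.65 − 950·10.6 = 0 → T = 20015/(15.3·0.694658) = 1883.19 ≈ 1883 lb.
ΣF_x = 0: O_x − T·cos44° = 0 → O_x = 1883.19 × 0.71934 = 1355 lb.
ΣF_y = 0: O_y + T·sin44° − 1300 − 950 = 0 → O_y = 2250 − 1883.19 × 0.694658 = 941.8 lb.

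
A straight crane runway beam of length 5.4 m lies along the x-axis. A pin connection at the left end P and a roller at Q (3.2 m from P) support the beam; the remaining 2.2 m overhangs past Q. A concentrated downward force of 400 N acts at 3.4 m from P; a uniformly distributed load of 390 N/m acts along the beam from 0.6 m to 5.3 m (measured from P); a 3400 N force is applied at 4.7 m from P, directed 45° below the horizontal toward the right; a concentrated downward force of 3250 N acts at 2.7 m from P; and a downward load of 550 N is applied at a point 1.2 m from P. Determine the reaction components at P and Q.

P_x = -2404 N, P_y = -157.2 N, Q_y = 8594 N

Resultant of the distributed load: 390 × 4.7 = 1833 N at 2.95 m from P.
ΣM about P: Q_y·3.2 − 400·3.4 − (390·4.7)·2.95 − 3400·sin45°·4.7 − 3250·2.7 − 550·1.2 = 0 → Q_y = 27501.9/3.2 = 8594.34 ≈ 8594 N.
ΣF_y = 0: P_y + 8594.34 − 400 − 390·4.7 − 3400·sin45° − 3250 − 550 = 0 → P_y = -157.2 N.
ΣF_x = 0: P_x + 3400·cos45° = 0 → P_x = -2404 N.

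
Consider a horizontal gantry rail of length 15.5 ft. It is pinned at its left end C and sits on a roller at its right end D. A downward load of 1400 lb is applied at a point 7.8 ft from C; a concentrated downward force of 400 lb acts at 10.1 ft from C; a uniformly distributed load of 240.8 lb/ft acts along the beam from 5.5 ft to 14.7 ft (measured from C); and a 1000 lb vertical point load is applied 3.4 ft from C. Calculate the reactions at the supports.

C_x = 0, C_y = 2387 lb, D_y = 2628 lb

Resultant of the distributed load: 240.8 × 9.2 = 2215.36 lb at 10.1 ft from C.
Moments about C: D_y·15.5 − 1400·7.8 − 400·10.1 − (240.8·9.2)·10.1 − 1000·3.4 = 0 → D_y = 40735.136/15.5 = 2628.07 ≈ 2628 lb.
ΣF_y = 0: C_y + 2628.07 − 1400 − 400 − 240.8·9.2 − 1000 = 0 → C_y = 2387 lb.
ΣF_x = 0: no horizontal applied forces, so C_x = 0.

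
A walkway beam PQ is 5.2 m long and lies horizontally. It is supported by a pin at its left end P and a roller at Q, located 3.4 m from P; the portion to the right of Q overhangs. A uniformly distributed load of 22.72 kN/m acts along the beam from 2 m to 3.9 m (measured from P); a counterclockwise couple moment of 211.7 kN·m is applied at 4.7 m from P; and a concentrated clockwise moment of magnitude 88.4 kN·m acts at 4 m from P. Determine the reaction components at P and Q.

P_x = 0, P_y = 41.98 kN, Q_y = 1.190 kN

Resultant of the distributed load: 22.72 × 1.9 = 43.168 kN at 2.95 m from P.
ΣM about P: Q_y·3.4 − (22.72·1.9)·2.95 + 211.7 − 88.4 = 0 → Q_y = 4.0456/3.4 = 1.18988 ≈ 1.190 kN.
ΣF_y = 0: P_y + 1.18988 − 22.72·1.9 = 0 → P_y = 41.98 kN.
ΣF_x = 0: no horizontal applied forces, so P_x = 0.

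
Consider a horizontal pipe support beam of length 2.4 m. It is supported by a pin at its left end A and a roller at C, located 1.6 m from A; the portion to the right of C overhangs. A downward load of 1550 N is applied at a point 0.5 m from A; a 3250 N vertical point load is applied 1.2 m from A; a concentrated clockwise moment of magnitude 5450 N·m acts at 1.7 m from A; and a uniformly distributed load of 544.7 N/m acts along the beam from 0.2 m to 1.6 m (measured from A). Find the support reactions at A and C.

A_x = 0, A_y = -1194 N, C_y = 6757 N

Resultant of the distributed load: 544.7 × 1.4 = 762.58 N at 0.9 m from A.
Taking moments about A: C_y·1.6 − 1550·0.5 − 3250·1.2 − 5450 − (544.7·1.4)·0.9 = 0 → C_y = 10811.322/1.6 = 6757.08 ≈ 6757 N.
ΣF_y = 0: A_y + 6757.08 − 1550 − 3250 − 544.7·1.4 = 0 → A_y = -1194 N.
ΣF_x = 0: no horizontal applied forces, so A_x = 0.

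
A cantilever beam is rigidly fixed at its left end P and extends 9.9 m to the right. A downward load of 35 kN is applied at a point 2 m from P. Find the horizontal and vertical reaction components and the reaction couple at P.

ΣF_x = 0: P_x = 0.
ΣF_y = 0: P_y − 35 = 0 → P_y = 35.00 kN.
ΣM about P: M_P − 35·2 = 0 → M_P = 70.00 kN·m.

P_x = 0, P_y = 35.00 kN, M_P = 70.00 kN·m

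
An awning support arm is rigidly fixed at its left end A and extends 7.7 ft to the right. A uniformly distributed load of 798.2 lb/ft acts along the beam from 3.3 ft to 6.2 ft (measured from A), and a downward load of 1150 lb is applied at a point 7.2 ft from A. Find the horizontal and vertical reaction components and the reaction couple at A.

Resultant of the distributed load: 798.2 × 2.9 = 2314.78 lb at 4.75 ft from A.
ΣF_x = 0: A_x = 0.
ΣF_y = 0: A_y − 798.2·2.9 − 1150 = 0 → A_y = 3465 lb.
ΣM about A: M_A − (798.2·2.9)·4.75 − 1150·7.2 = 0 → M_A = 19280 lb·ft.

A_x = 0, A_y = 3465 lb, M_A = 19280 lb·ft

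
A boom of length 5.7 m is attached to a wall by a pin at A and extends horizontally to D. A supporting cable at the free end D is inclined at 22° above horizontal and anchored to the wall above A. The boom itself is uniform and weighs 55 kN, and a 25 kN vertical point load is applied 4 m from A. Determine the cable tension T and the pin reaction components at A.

ΣM about A: T·sin22°·5.7 − 55·2.85 − 25·4 = 0 → T = 256.75/(5.7·0.374607) = 120.243 ≈ 120.2 kN.
ΣF_x = 0: A_x − T·cos22° = 0 → A_x = 120.243 × 0.927184 = 111.5 kN.
ΣF_y = 0: A_y + T·sin22° − 55 − 25 = 0 → A_y = 80 − 120.243 × 0.374607 = 34.96 kN.

T = 120.2 kN, A_x = 111.5 kN, A_y = 34.96 kN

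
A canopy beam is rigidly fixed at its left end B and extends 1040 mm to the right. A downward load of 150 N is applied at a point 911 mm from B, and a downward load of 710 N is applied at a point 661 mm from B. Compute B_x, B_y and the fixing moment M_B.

B_x = 0, B_y = 860.0 N, M_B = 606000 N·mm

ΣF_x = 0: B_x = 0.
ΣF_y = 0: B_y − 150 − 710 = 0 → B_y = 860.0 N.
ΣM about B: M_B − 150·911 − 710·661 = 0 → M_B = 606000 N·mm.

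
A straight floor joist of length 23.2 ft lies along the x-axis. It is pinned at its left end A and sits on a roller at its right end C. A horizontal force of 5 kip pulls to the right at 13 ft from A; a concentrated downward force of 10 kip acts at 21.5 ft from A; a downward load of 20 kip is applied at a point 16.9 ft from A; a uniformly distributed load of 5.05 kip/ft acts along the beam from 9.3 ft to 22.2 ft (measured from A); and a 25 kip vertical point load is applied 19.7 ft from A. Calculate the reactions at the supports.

Resultant of the distributed load: 5.05 × 12.9 = 65.145 kip at 15.75 ft from A.
Taking moments about A: C_y·23.2 − 10·21.5 − 20·16.9 − (5.05·12.9)·15.75 − 25·19.7 = 0 → C_y = 2071.53375/23.2 = 89.2902 ≈ 89.29 kip.
ΣF_y = 0: A_y + 89.2902 − 10 − 20 − 5.05·12.9 − 25 = 0 → A_y = 30.85 kip.
ΣF_x = 0: A_x + 5 = 0 → A_x = -5.000 kip.

A_x = -5.000 kip, A_y = 30.85 kip, C_y = 89.29 kip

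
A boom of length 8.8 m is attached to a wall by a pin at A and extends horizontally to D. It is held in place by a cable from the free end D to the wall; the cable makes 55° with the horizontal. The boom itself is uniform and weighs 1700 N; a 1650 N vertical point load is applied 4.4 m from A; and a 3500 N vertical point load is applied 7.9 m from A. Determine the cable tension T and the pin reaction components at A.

T = 5881 N, A_x = 3373 N, A_y = 2033 N

ΣM about A: T·sin55°·8.8 − 1700·4.4 − 1650·4.4 − 3500·7.9 = 0 → T = 42390/(8.8·0.819152) = 5880.53 ≈ 5881 N.
ΣF_x = 0: A_x − T·cos55° = 0 → A_x = 5880.53 × 0.573576 = 3373 N.
ΣF_y = 0: A_y + T·sin55° − 1700 − 1650 − 3500 = 0 → A_y = 6850 − 5880.53 × 0.819152 = 2033 N.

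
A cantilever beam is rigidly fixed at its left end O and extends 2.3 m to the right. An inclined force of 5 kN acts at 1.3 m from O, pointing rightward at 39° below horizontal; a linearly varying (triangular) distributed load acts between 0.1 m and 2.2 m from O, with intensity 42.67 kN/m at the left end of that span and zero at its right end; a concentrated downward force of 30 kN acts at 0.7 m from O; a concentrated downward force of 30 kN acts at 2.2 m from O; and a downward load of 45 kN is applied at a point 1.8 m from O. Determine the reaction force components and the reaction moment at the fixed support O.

Resultant of the triangular load: ½ × 42.67 × 2.1 = 44.8035 kN, acting at 0.8 m from O (one-third of the span from the peak).
ΣF_x = 0: O_x + 5·cos39° = 0 → O_x = -3.886 kN.
ΣF_y = 0: O_y − 5·sin39° − ½·42.67·2.1 − 30 − 30 − 45 = 0 → O_y = 153.0 kN.
ΣM about O: M_O − 5·sin39°·1.3 − (½·42.67·2.1)·0.8 − 30·0.7 − 30·2.2 − 45·1.8 = 0 → M_O = 207.9 kN·m.

O_x = -3.886 kN, O_y = 153.0 kN, M_O = 207.9 kN·m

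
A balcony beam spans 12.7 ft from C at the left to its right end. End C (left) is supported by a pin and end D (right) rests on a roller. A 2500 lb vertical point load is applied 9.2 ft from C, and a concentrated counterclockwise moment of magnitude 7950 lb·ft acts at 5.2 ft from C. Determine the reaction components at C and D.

C_x = 0, C_y = 1315 lb, D_y = 1185 lb

Taking moments about C: D_y·12.7 − 2500·9.2 + 7950 = 0 → D_y = 15050/12.7 = 1185.04 ≈ 1185 lb.
ΣF_y = 0: C_y + 1185.04 − 2500 = 0 → C_y = 1315 lb.
ΣF_x = 0: no horizontal applied forces, so C_x = 0.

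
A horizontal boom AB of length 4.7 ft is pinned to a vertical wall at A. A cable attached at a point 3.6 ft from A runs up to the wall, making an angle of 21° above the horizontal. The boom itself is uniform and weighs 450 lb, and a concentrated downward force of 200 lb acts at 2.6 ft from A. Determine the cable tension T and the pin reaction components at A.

T = 1223 lb, A_x = 1142 lb, A_y = 211.8 lb

ΣM about A: T·sin21°·3.6 − 450·2.35 − 200·2.6 = 0 → T = 1577.5/(3.6·0.358368) = 1222.75 ≈ 1223 lb.
ΣF_x = 0: A_x − T·cos21° = 0 → A_x = 1222.75 × 0.93358 = 1142 lb.
ΣF_y = 0: A_y + T·sin21° − 450 − 200 = 0 → A_y = 650 − 1222.75 × 0.358368 = 211.8 lb.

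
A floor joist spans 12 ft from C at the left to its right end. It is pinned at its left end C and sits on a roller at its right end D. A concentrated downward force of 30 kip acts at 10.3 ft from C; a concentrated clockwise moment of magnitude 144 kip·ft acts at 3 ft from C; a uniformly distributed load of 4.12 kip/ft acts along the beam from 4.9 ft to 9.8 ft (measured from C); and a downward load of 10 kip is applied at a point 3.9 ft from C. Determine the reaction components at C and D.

C_x = 0, C_y = 6.823 kip, D_y = 53.37 kip

Resultant of the distributed load: 4.12 × 4.9 = 20.188 kip at 7.35 ft from C.
ΣM about C: D_y·12 − 30·10.3 − 144 − (4.12·4.9)·7.35 − 10·3.9 = 0 → D_y = 640.3818/12 = 53.3651 ≈ 53.37 kip.
ΣF_y = 0: C_y + 53.3651 − 30 − 4.12·4.9 − 10 = 0 → C_y = 6.823 kip.
ΣF_x = 0: no horizontal applied forces, so C_x = 0.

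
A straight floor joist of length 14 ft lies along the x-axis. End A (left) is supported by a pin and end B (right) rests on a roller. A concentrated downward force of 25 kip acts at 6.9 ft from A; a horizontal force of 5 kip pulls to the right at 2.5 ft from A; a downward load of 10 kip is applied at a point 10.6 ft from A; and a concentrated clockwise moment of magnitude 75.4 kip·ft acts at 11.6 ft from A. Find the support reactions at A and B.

A_x = -5.000 kip, A_y = 9.721 kip, B_y = 25.28 kip

Moments about A: B_y·14 − 25·6.9 − 10·10.6 − 75.4 = 0 → B_y = 353.9/14 = 25.2786 ≈ 25.28 kip.
ΣF_y = 0: A_y + 25.2786 − 25 − 10 = 0 → A_y = 9.721 kip.
ΣF_x = 0: A_x + 5 = 0 → A_x = -5.000 kip.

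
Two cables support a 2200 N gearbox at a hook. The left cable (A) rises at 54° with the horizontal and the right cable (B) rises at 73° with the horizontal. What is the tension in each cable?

T_A = 805.4 N, T_B = 1619 N

ΣF_x = 0: −T_A·cos54° + T_B·cos73° = 0 → T_B = 2.0104·T_A.
ΣF_y = 0: T_A·sin54° + T_B·sin73° = 2200.
Substitute: T_A·(0.809017 + 2.0104·0.956305) = 2200 → T_A = 805.397 ≈ 805.4 N.
Then T_B = 2.0104 × 805.397 = 1619 N.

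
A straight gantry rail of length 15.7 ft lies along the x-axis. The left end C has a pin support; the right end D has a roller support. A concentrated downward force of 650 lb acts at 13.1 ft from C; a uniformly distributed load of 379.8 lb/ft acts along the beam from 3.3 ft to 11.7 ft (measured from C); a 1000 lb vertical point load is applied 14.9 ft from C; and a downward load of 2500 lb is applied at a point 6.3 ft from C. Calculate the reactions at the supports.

Resultant of the distributed load: 379.8 × 8.4 = 3190.32 lb at 7.5 ft from C.
Moments about C: D_y·15.7 − 650·13.1 − (379.8·8.4)·7.5 − 1000·14.9 − 2500·6.3 = 0 → D_y = 63092.4/15.7 = 4018.62 ≈ 4019 lb.
ΣF_y = 0: C_y + 4018.62 − 650 − 379.8·8.4 − 1000 − 2500 = 0 → C_y = 3322 lb.
ΣF_x = 0: no horizontal applied forces, so C_x = 0.

C_x = 0, C_y = 3322 lb, D_y = 4019 lb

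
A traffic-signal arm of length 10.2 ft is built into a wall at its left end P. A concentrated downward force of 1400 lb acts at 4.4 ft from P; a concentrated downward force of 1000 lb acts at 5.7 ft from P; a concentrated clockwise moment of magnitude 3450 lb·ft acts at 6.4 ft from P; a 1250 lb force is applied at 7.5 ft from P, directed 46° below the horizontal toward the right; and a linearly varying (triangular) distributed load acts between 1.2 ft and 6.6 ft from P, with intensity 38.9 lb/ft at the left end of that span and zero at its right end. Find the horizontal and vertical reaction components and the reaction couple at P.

P_x = -868.3 lb, P_y = 3404 lb, M_P = 22370 lb·ft

Resultant of the triangular load: ½ × 38.9 × 5.4 = 105.03 lb, acting at 3 ft from P (one-third of the span from the peak).
ΣF_x = 0: P_x + 1250·cos46° = 0 → P_x = -868.3 lb.
ΣF_y = 0: P_y − 1400 − 1000 − 1250·sin46° − ½·38.9·5.4 = 0 → P_y = 3404 lb.
ΣM about P: M_P − 1400·4.4 − 1000·5.7 − 3450 − 1250·sin46°·7.5 − (½·38.9·5.4)·3 = 0 → M_P = 22370 lb·ft.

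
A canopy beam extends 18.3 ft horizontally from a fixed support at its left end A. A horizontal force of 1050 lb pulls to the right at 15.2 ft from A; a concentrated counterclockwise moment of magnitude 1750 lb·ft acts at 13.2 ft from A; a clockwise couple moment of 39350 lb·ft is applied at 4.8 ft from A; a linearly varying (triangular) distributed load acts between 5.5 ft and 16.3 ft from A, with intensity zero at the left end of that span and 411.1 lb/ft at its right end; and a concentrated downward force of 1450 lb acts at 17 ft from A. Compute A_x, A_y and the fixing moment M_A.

A_x = -1050 lb, A_y = 3670 lb, M_A = 90440 lb·ft

Resultant of the triangular load: ½ × 411.1 × 10.8 = 2219.94 lb, acting at 12.7 ft from A (one-third of the span from the peak).
ΣF_x = 0: A_x + 1050 = 0 → A_x = -1050 lb.
ΣF_y = 0: A_y − ½·411.1·10.8 − 1450 = 0 → A_y = 3670 lb.
ΣM about A: M_A + 1750 − 39350 − (½·411.1·10.8)·12.7 − 1450·17 = 0 → M_A = 90440 lb·ft.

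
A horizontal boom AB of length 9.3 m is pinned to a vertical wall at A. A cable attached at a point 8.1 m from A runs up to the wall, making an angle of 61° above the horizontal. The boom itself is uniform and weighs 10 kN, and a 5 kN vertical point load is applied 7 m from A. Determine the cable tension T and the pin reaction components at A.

T = 11.50 kN, A_x = 5.577 kN, A_y = 4.938 kN

ΣM about A: T·sin61°·8.1 − 10·4.65 − 5·7 = 0 → T = 81.5/(8.1·0.87462) = 11.5041 ≈ 11.50 kN.
ΣF_x = 0: A_x − T·cos61° = 0 → A_x = 11.5041 × 0.48481 = 5.577 kN.
ΣF_y = 0: A_y + T·sin61° − 10 − 5 = 0 → A_y = 15 − 11.5041 × 0.87462 = 4.938 kN.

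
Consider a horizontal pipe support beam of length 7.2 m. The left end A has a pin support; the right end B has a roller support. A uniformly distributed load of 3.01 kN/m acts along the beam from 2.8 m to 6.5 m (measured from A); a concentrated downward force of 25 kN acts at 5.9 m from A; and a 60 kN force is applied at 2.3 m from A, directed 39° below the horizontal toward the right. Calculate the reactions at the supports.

A_x = -46.63 kN, A_y = 34.16 kN, B_y = 39.74 kN

Resultant of the distributed load: 3.01 × 3.7 = 11.137 kN at 4.65 m from A.
Taking moments about A: B_y·7.2 − (3.01·3.7)·4.65 − 25·5.9 − 60·sin39°·2.3 = 0 → B_y = 286.133/7.2 = 39.7407 ≈ 39.74 kN.
ΣF_y = 0: A_y + 39.7407 − 3.01·3.7 − 25 − 60·sin39° = 0 → A_y = 34.16 kN.
ΣF_x = 0: A_x + 60·cos39° = 0 → A_x = -46.63 kN.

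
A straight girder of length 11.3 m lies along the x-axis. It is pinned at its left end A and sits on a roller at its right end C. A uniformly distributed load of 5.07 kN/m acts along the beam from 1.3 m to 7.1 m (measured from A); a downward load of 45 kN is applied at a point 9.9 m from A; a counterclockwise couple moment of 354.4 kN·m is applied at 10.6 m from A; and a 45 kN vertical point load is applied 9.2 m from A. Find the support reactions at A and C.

Resultant of the distributed load: 5.07 × 5.8 = 29.406 kN at 4.2 m from A.
Moments about A: C_y·11.3 − (5.07·5.8)·4.2 − 45·9.9 + 354.4 − 45·9.2 = 0 → C_y = 628.6052/11.3 = 55.6288 ≈ 55.63 kN.
ΣF_y = 0: A_y + 55.6288 − 5.07·5.8 − 45 − 45 = 0 → A_y = 63.78 kN.
ΣF_x = 0: no horizontal applied forces, so A_x = 0.

A_x = 0, A_y = 63.78 kN, C_y = 55.63 kN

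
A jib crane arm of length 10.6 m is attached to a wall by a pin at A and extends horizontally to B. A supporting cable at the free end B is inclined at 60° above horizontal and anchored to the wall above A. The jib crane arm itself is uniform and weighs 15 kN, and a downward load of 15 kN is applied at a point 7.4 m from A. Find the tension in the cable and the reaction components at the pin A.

T = 20.75 kN, A_x = 10.38 kN, A_y = 12.03 kN

ΣM about A: T·sin60°·10.6 − 15·5.3 − 15·7.4 = 0 → T = 190.5/(10.6·0.866025) = 20.7519 ≈ 20.75 kN.
ΣF_x = 0: A_x − T·cos60° = 0 → A_x = 20.7519 × 0.5 = 10.38 kN.
ΣF_y = 0: A_y + T·sin60° − 15 − 15 = 0 → A_y = 30 − 20.7519 × 0.866025 = 12.03 kN.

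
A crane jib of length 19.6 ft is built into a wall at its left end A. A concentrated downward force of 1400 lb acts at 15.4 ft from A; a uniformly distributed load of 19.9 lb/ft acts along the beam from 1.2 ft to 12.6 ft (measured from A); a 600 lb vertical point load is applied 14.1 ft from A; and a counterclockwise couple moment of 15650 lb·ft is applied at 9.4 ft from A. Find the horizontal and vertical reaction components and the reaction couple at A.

Resultant of the distributed load: 19.9 × 11.4 = 226.86 lb at 6.9 ft from A.
ΣF_x = 0: A_x = 0.
ΣF_y = 0: A_y − 1400 − 19.9·11.4 − 600 = 0 → A_y = 2227 lb.
ΣM about A: M_A − 1400·15.4 − (19.9·11.4)·6.9 − 600·14.1 + 15650 = 0 → M_A = 15940 lb·ft.

A_x = 0, A_y = 2227 lb, M_A = 15940 lb·ft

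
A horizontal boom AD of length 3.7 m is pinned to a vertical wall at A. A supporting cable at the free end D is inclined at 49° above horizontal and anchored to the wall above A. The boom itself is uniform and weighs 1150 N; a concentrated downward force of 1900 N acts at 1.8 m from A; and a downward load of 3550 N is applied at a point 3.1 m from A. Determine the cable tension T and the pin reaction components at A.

T = 5928 N, A_x = 3889 N, A_y = 2126 N

ΣM about A: T·sin49°·3.7 − 1150·1.85 − 1900·1.8 − 3550·3.1 = 0 → T = 16552.5/(3.7·0.75471) = 5927.64 ≈ 5928 N.
ΣF_x = 0: A_x − T·cos49° = 0 → A_x = 5927.64 × 0.656059 = 3889 N.
ΣF_y = 0: A_y + T·sin49° − 1150 − 1900 − 3550 = 0 → A_y = 6600 − 5927.64 × 0.75471 = 2126 N.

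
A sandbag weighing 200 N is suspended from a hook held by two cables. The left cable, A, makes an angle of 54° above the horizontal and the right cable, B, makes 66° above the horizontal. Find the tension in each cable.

ΣF_x = 0: −T_A·cos54° + T_B·cos66° = 0 → T_B = 1.44512·T_A.
ΣF_y = 0: T_A·sin54° + T_B·sin66° = 200.
Substitute: T_A·(0.809017 + 1.44512·0.913545) = 200 → T_A = 93.932 ≈ 93.93 N.
Then T_B = 1.44512 × 93.932 = 135.7 N.

T_A = 93.93 N, T_B = 135.7 N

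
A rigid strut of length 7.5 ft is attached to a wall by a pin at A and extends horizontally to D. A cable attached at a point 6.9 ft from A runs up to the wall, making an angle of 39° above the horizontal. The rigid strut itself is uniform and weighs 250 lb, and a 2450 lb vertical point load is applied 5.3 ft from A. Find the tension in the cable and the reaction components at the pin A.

T = 3206 lb, A_x = 2492 lb, A_y = 682.2 lb

ΣM about A: T·sin39°·6.9 − 250·3.75 − 2450·5.3 = 0 → T = 13922.5/(6.9·0.62932) = 3206.24 ≈ 3206 lb.
ΣF_x = 0: A_x − T·cos39° = 0 → A_x = 3206.24 × 0.777146 = 2492 lb.
ΣF_y = 0: A_y + T·sin39° − 250 − 2450 = 0 → A_y = 2700 − 3206.24 × 0.62932 = 682.2 lb.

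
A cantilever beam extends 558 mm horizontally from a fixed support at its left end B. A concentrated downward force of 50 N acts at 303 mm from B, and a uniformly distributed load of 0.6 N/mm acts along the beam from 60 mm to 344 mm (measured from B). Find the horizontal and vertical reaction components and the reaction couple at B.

B_x = 0, B_y = 220.4 N, M_B = 49570 N·mm

Resultant of the distributed load: 0.6 × 284 = 170.4 N at 202 mm from B.
ΣF_x = 0: B_x = 0.
ΣF_y = 0: B_y − 50 − 0.6·284 = 0 → B_y = 220.4 N.
ΣM about B: M_B − 50·303 − (0.6·284)·202 = 0 → M_B = 49570 N·mm.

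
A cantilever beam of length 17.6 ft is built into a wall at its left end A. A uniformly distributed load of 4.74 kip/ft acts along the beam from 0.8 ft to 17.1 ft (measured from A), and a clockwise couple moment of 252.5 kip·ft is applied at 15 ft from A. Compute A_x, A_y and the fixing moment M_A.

Resultant of the distributed load: 4.74 × 16.3 = 77.262 kip at 8.95 ft from A.
ΣF_x = 0: A_x = 0.
ΣF_y = 0: A_y − 4.74·16.3 = 0 → A_y = 77.26 kip.
ΣM about A: M_A − (4.74·16.3)·8.95 − 252.5 = 0 → M_A = 944.0 kip·ft.

A_x = 0, A_y = 77.26 kip, M_A = 944.0 kip·ft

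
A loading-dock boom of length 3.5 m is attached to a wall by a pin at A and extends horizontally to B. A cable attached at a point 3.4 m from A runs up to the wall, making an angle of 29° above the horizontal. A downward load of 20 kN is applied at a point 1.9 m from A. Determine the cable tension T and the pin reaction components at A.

T = 23.05 kN, A_x = 20.16 kN, A_y = 8.824 kN

ΣM about A: T·sin29°·3.4 − 20·1.9 = 0 → T = 38/(3.4·0.48481) = 23.0533 ≈ 23.05 kN.
ΣF_x = 0: A_x − T·cos29° = 0 → A_x = 23.0533 × 0.87462 = 20.16 kN.
ΣF_y = 0: A_y + T·sin29° − 20 = 0 → A_y = 20 − 23.0533 × 0.48481 = 8.824 kN.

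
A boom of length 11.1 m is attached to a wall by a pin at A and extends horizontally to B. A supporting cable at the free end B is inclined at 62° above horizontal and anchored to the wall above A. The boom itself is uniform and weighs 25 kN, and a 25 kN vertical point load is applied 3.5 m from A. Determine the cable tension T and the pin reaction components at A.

T = 23.09 kN, A_x = 10.84 kN, A_y = 29.62 kN

ΣM about A: T·sin62°·11.1 − 25·5.55 − 25·3.5 = 0 → T = 226.25/(11.1·0.882948) = 23.085 ≈ 23.09 kN.
ΣF_x = 0: A_x − T·cos62° = 0 → A_x = 23.085 × 0.469472 = 10.84 kN.
ΣF_y = 0: A_y + T·sin62° − 25 − 25 = 0 → A_y = 50 − 23.085 × 0.882948 = 29.62 kN.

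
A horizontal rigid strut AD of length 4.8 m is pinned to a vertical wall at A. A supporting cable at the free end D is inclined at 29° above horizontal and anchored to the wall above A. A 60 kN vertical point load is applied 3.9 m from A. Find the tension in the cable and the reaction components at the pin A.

T = 100.6 kN, A_x = 87.95 kN, A_y = 11.25 kN

ΣM about A: T·sin29°·4.8 − 60·3.9 = 0 → T = 234/(4.8·0.48481) = 100.555 ≈ 100.6 kN.
ΣF_x = 0: A_x − T·cos29° = 0 → A_x = 100.555 × 0.87462 = 87.95 kN.
ΣF_y = 0: A_y + T·sin29° − 60 = 0 → A_y = 60 − 100.555 × 0.48481 = 11.25 kN.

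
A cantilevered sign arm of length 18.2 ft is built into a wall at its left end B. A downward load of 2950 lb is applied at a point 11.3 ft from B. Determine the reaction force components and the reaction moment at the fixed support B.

ΣF_x = 0: B_x = 0.
ΣF_y = 0: B_y − 2950 = 0 → B_y = 2950 lb.
ΣM about B: M_B − 2950·11.3 = 0 → M_B = 33340 lb·ft.

B_x = 0, B_y = 2950 lb, M_B = 33340 lb·ft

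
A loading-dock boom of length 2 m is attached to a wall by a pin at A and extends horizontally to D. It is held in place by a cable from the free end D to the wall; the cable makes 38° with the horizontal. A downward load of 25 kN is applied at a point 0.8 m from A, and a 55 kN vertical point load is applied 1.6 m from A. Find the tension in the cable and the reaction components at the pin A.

T = 87.71 kN, A_x = 69.12 kN, A_y = 26.00 kN

ΣM about A: T·sin38°·2 − 25·0.8 − 55·1.6 = 0 → T = 108/(2·0.615661) = 87.7106 ≈ 87.71 kN.
ΣF_x = 0: A_x − T·cos38° = 0 → A_x = 87.7106 × 0.788011 = 69.12 kN.
ΣF_y = 0: A_y + T·sin38° − 25 − 55 = 0 → A_y = 80 − 87.7106 × 0.615661 = 26.00 kN.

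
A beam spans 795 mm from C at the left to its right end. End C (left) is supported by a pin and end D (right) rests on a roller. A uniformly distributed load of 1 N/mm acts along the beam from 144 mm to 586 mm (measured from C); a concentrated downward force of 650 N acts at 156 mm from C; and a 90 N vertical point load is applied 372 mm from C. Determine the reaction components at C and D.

C_x = 0, C_y = 809.4 N, D_y = 372.6 N

Resultant of the distributed load: 1 × 442 = 442 N at 365 mm from C.
Moments about C: D_y·795 − (1·442)·365 − 650·156 − 90·372 = 0 → D_y = 296210/795 = 372.591 ≈ 372.6 N.
ΣF_y = 0: C_y + 372.591 − 1·442 − 650 − 90 = 0 → C_y = 809.4 N.
ΣF_x = 0: no horizontal applied forces, so C_x = 0.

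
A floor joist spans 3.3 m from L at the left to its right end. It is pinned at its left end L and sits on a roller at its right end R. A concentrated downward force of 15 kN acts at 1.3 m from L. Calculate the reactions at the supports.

ΣM about L: R_y·3.3 − 15·1.3 = 0 → R_y = 19.5/3.3 = 5.90909 ≈ 5.909 kN.
ΣF_y = 0: L_y + 5.90909 − 15 = 0 → L_y = 9.091 kN.
ΣF_x = 0: no horizontal applied forces, so L_x = 0.

L_x = 0, L_y = 9.091 kN, R_y = 5.909 kN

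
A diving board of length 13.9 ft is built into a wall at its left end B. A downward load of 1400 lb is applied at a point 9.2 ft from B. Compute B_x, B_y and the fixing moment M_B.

B_x = 0, B_y = 1400 lb, M_B = 12880 lb·ft

ΣF_x = 0: B_x = 0.
ΣF_y = 0: B_y − 1400 = 0 → B_y = 1400 lb.
ΣM about B: M_B − 1400·9.2 = 0 → M_B = 12880 lb·ft.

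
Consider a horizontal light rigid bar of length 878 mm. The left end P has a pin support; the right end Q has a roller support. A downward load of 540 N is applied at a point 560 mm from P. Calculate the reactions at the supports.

P_x = 0, P_y = 195.6 N, Q_y = 344.4 N

Moments about P: Q_y·878 − 540·560 = 0 → Q_y = 302400/878 = 344.419 ≈ 344.4 N.
ΣF_y = 0: P_y + 344.419 − 540 = 0 → P_y = 195.6 N.
ΣF_x = 0: no horizontal applied forces, so P_x = 0.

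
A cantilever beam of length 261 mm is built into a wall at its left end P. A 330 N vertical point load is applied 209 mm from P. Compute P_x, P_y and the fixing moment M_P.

ΣF_x = 0: P_x = 0.
ΣF_y = 0: P_y − 330 = 0 → P_y = 330.0 N.
ΣM about P: M_P − 330·209 = 0 → M_P = 68970 N·mm.

P_x = 0, P_y = 330.0 N, M_P = 68970 N·mm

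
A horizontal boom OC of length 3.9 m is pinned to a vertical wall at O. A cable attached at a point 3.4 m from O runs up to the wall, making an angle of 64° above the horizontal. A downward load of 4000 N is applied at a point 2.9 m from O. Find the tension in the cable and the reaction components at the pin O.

T = 3796 N, O_x = 1664 N, O_y = 588.2 N

ΣM about O: T·sin64°·3.4 − 4000·2.9 = 0 → T = 11600/(3.4·0.898794) = 3795.94 ≈ 3796 N.
ΣF_x = 0: O_x − T·cos64° = 0 → O_x = 3795.94 × 0.438371 = 1664 N.
ΣF_y = 0: O_y + T·sin64° − 4000 = 0 → O_y = 4000 − 3795.94 × 0.898794 = 588.2 N.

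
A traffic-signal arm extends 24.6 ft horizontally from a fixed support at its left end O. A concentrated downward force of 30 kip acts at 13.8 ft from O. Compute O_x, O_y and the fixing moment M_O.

ΣF_x = 0: O_x = 0.
ΣF_y = 0: O_y − 30 = 0 → O_y = 30.00 kip.
ΣM about O: M_O − 30·13.8 = 0 → M_O = 414.0 kip·ft.

O_x = 0, O_y = 30.00 kip, M_O = 414.0 kip·ft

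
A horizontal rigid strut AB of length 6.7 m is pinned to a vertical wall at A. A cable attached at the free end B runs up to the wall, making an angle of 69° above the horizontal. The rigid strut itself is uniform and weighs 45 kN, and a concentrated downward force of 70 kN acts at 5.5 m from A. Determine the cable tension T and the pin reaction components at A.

T = 85.65 kN, A_x = 30.69 kN, A_y = 35.04 kN

ΣM about A: T·sin69°·6.7 − 45·3.35 − 70·5.5 = 0 → T = 535.75/(6.7·0.93358) = 85.6517 ≈ 85.65 kN.
ΣF_x = 0: A_x − T·cos69° = 0 → A_x = 85.6517 × 0.358368 = 30.69 kN.
ΣF_y = 0: A_y + T·sin69° − 45 − 70 = 0 → A_y = 115 − 85.6517 × 0.93358 = 35.04 kN.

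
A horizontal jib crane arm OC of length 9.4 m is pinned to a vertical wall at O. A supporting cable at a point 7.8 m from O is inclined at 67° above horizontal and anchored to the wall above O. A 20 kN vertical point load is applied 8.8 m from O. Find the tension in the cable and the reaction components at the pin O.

ΣM about O: T·sin67°·7.8 − 20·8.8 = 0 → T = 176/(7.8·0.920505) = 24.5127 ≈ 24.51 kN.
ΣF_x = 0: O_x − T·cos67° = 0 → O_x = 24.5127 × 0.390731 = 9.578 kN.
ΣF_y = 0: O_y + T·sin67° − 20 = 0 → O_y = 20 − 24.5127 × 0.920505 = -2.564 kN.

T = 24.51 kN, O_x = 9.578 kN, O_y = -2.564 kN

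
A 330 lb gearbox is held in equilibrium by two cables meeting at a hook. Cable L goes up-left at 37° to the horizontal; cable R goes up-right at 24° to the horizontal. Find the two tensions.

ΣF_x = 0: −T_L·cos37° + T_R·cos24° = 0 → T_R = 0.874215·T_L.
ΣF_y = 0: T_L·sin37° + T_R·sin24° = 330.
Substitute: T_L·(0.601815 + 0.874215·0.406737) = 330 → T_L = 344.687 ≈ 344.7 lb.
Then T_R = 0.874215 × 344.687 = 301.3 lb.

T_L = 344.7 lb, T_R = 301.3 lb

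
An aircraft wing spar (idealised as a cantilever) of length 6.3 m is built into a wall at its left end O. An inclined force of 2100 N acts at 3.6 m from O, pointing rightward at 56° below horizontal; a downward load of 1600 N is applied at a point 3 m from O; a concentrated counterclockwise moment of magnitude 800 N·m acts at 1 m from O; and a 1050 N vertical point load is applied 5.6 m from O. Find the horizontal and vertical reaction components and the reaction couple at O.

ΣF_x = 0: O_x + 2100·cos56° = 0 → O_x = -1174 N.
ΣF_y = 0: O_y − 2100·sin56° − 1600 − 1050 = 0 → O_y = 4391 N.
ΣM about O: M_O − 2100·sin56°·3.6 − 1600·3 + 800 − 1050·5.6 = 0 → M_O = 16150 N·m.

O_x = -1174 N, O_y = 4391 N, M_O = 16150 N·m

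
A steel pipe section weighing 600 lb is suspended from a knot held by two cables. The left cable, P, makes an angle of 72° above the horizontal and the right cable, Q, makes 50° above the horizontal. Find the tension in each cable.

T_P = 454.8 lb, T_Q = 218.6 lb

ΣF_x = 0: −T_P·cos72° + T_Q·cos50° = 0 → T_Q = 0.480745·T_P.
ΣF_y = 0: T_P·sin72° + T_Q·sin50° = 600.
Substitute: T_P·(0.951057 + 0.480745·0.766044) = 600 → T_P = 454.777 ≈ 454.8 lb.
Then T_Q = 0.480745 × 454.777 = 218.6 lb.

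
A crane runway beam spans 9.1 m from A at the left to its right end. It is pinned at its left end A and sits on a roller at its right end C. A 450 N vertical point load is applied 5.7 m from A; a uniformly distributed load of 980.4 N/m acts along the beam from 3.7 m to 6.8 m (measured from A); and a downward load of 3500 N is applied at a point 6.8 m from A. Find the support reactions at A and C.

A_x = 0, A_y = 2339 N, C_y = 4651 N

Resultant of the distributed load: 980.4 × 3.1 = 3039.24 N at 5.25 m from A.
Taking moments about A: C_y·9.1 − 450·5.7 − (980.4·3.1)·5.25 − 3500·6.8 = 0 → C_y = 42321.01/9.1 = 4650.66 ≈ 4651 N.
ΣF_y = 0: A_y + 4650.66 − 450 − 980.4·3.1 − 3500 = 0 → A_y = 2339 N.
ΣF_x = 0: no horizontal applied forces, so A_x = 0.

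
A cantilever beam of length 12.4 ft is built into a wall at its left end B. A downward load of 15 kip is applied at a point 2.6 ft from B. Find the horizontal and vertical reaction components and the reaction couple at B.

ΣF_x = 0: B_x = 0.
ΣF_y = 0: B_y − 15 = 0 → B_y = 15.00 kip.
ΣM about B: M_B − 15·2.6 = 0 → M_B = 39.00 kip·ft.

B_x = 0, B_y = 15.00 kip, M_B = 39.00 kip·ft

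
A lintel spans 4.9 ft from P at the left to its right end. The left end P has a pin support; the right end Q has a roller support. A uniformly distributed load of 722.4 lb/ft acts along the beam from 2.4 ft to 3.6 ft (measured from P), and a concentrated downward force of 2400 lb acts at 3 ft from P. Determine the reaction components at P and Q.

Resultant of the distributed load: 722.4 × 1.2 = 866.88 lb at 3 ft from P.
Taking moments about P: Q_y·4.9 − (722.4·1.2)·3 − 2400·3 = 0 → Q_y = 9800.64/4.9 = 2000.13 ≈ 2000 lb.
ΣF_y = 0: P_y + 2000.13 − 722.4·1.2 − 2400 = 0 → P_y = 1267 lb.
ΣF_x = 0: no horizontal applied forces, so P_x = 0.

P_x = 0, P_y = 1267 lb, Q_y = 2000 lb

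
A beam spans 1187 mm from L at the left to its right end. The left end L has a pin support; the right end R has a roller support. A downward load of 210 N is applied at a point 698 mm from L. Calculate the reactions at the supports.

Taking moments about L: R_y·1187 − 210·698 = 0 → R_y = 146580/1187 = 123.488 ≈ 123.5 N.
ΣF_y = 0: L_y + 123.488 − 210 = 0 → L_y = 86.51 N.
ΣF_x = 0: no horizontal applied forces, so L_x = 0.

L_x = 0, L_y = 86.51 N, R_y = 123.5 N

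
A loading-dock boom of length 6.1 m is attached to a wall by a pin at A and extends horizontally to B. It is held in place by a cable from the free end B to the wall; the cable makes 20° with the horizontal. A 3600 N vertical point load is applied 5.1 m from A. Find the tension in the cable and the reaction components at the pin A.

ΣM about A: T·sin20°·6.1 − 3600·5.1 = 0 → T = 18360/(6.1·0.34202) = 8800.18 ≈ 8800 N.
ΣF_x = 0: A_x − T·cos20° = 0 → A_x = 8800.18 × 0.939693 = 8269 N.
ΣF_y = 0: A_y + T·sin20° − 3600 = 0 → A_y = 3600 − 8800.18 × 0.34202 = 590.2 N.

T = 8800 N, A_x = 8269 N, A_y = 590.2 N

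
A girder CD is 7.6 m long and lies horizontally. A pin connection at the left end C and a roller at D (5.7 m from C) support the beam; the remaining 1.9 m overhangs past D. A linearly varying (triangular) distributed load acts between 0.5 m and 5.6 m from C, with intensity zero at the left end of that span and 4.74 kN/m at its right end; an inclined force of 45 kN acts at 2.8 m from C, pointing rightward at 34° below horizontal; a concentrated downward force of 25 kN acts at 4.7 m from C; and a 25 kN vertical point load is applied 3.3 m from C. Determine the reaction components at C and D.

C_x = -37.31 kN, C_y = 31.53 kN, D_y = 55.72 kN

Resultant of the triangular load: ½ × 4.74 × 5.1 = 12.087 kN, acting at 3.9 m from C (one-third of the span from the peak).
ΣM about C: D_y·5.7 − (½·4.74·5.1)·3.9 − 45·sin34°·2.8 − 25·4.7 − 25·3.3 = 0 → D_y = 317.598/5.7 = 55.7189 ≈ 55.72 kN.
ΣF_y = 0: C_y + 55.7189 − ½·4.74·5.1 − 45·sin34° − 25 − 25 = 0 → C_y = 31.53 kN.
ΣF_x = 0: C_x + 45·cos34° = 0 → C_x = -37.31 kN.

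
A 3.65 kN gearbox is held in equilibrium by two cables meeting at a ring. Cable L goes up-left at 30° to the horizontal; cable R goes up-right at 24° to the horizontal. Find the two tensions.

T_L = 4.122 kN, T_R = 3.907 kN

ΣF_x = 0: −T_L·cos30° + T_R·cos24° = 0 → T_R = 0.947983·T_L.
ΣF_y = 0: T_L·sin30° + T_R·sin24° = 3.65.
Substitute: T_L·(0.5 + 0.947983·0.406737) = 3.65 → T_L = 4.12159 ≈ 4.122 kN.
Then T_R = 0.947983 × 4.12159 = 3.907 kN.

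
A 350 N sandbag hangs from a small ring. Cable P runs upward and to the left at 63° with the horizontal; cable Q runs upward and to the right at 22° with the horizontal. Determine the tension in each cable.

T_P = 325.8 N, T_Q = 159.5 N

ΣF_x = 0: −T_P·cos63° + T_Q·cos22° = 0 → T_Q = 0.489645·T_P.
ΣF_y = 0: T_P·sin63° + T_Q·sin22° = 350.
Substitute: T_P·(0.891007 + 0.489645·0.374607) = 350 → T_P = 325.754 ≈ 325.8 N.
Then T_Q = 0.489645 × 325.754 = 159.5 N.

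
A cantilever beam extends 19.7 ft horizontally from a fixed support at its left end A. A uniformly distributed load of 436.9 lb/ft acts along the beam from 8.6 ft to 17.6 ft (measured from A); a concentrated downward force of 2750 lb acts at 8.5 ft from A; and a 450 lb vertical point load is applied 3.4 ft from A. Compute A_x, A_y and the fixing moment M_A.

A_x = 0, A_y = 7132 lb, M_A = 76420 lb·ft

Resultant of the distributed load: 436.9 × 9 = 3932.1 lb at 13.1 ft from A.
ΣF_x = 0: A_x = 0.
ΣF_y = 0: A_y − 436.9·9 − 2750 − 450 = 0 → A_y = 7132 lb.
ΣM about A: M_A − (436.9·9)·13.1 − 2750·8.5 − 450·3.4 = 0 → M_A = 76420 lb·ft.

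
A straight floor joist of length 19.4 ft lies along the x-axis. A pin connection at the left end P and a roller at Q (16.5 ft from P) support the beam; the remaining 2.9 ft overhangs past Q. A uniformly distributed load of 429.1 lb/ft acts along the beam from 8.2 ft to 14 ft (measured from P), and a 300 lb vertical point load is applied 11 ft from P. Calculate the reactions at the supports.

Resultant of the distributed load: 429.1 × 5.8 = 2488.78 lb at 11.1 ft from P.
Taking moments about P: Q_y·16.5 − (429.1·5.8)·11.1 − 300·11 = 0 → Q_y = 30925.458/16.5 = 1874.27 ≈ 1874 lb.
ΣF_y = 0: P_y + 1874.27 − 429.1·5.8 − 300 = 0 → P_y = 914.5 lb.
ΣF_x = 0: no horizontal applied forces, so P_x = 0.

P_x = 0, P_y = 914.5 lb, Q_y = 1874 lb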